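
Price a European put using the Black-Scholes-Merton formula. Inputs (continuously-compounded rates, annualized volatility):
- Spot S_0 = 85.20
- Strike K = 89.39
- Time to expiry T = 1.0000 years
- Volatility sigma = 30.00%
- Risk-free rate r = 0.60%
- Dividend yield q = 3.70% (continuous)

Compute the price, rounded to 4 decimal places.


Answer: Price = 13.9159

Derivation:
d1 = (ln(S/K) + (r - q + 0.5*sigma^2) * T) / (sigma * sqrt(T)) = -0.11335795
d2 = d1 - sigma * sqrt(T) = -0.41335795
exp(-rT) = 0.99401796; exp(-qT) = 0.96367614
P = K * exp(-rT) * N(-d2) - S_0 * exp(-qT) * N(-d1)
N(-d1) = 0.54512661; N(-d2) = 0.66032781
P = 89.3900 * 0.99401796 * 0.66032781 - 85.2000 * 0.96367614 * 0.54512661 = 13.9159


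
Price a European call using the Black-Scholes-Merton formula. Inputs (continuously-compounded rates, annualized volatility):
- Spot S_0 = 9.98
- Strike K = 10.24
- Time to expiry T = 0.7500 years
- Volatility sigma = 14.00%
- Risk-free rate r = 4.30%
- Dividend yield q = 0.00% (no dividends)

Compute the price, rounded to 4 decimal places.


d1 = (ln(S/K) + (r - q + 0.5*sigma^2) * T) / (sigma * sqrt(T)) = 0.11449244
d2 = d1 - sigma * sqrt(T) = -0.00675112
exp(-rT) = 0.96826449; exp(-qT) = 1.00000000
C = S_0 * exp(-qT) * N(d1) - K * exp(-rT) * N(d2)
N(d1) = 0.54557628; N(d2) = 0.49730671
C = 9.9800 * 1.00000000 * 0.54557628 - 10.2400 * 0.96826449 * 0.49730671 = 0.5140

Answer: Price = 0.5140


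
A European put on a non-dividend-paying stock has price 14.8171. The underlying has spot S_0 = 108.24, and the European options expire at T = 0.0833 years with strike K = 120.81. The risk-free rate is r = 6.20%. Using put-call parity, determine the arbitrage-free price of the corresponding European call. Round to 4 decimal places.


Answer: Call price = 2.8694

Derivation:
Put-call parity: C - P = S_0 * exp(-qT) - K * exp(-rT).
S_0 * exp(-qT) = 108.2400 * 1.00000000 = 108.24000000
K * exp(-rT) = 120.8100 * 0.99484871 = 120.18767309
C = P + S*exp(-qT) - K*exp(-rT)
C = 14.8171 + 108.24000000 - 120.18767309 = 2.8694


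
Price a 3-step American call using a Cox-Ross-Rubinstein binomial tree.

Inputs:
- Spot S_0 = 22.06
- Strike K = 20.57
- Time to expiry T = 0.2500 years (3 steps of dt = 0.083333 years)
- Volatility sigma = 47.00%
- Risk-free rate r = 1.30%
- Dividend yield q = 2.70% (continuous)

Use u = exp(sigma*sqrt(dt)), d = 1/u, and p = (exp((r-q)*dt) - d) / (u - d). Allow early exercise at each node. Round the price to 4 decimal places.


Answer: Price = V(0,0) = 2.8554

Derivation:
dt = T/N = 0.083333
u = exp(sigma*sqrt(dt)) = 1.145312; d = 1/u = 0.873124
p = (exp((r-q)*dt) - d) / (u - d) = 0.461849
Discount per step: exp(-r*dt) = 0.998917
Stock lattice S(k, i) with i counting down-moves:
  k=0: S(0,0) = 22.0600
  k=1: S(1,0) = 25.2656; S(1,1) = 19.2611
  k=2: S(2,0) = 28.9370; S(2,1) = 22.0600; S(2,2) = 16.8174
  k=3: S(3,0) = 33.1419; S(3,1) = 25.2656; S(3,2) = 19.2611; S(3,3) = 14.6836
Terminal payoffs V(N, i) = max(S_T - K, 0):
  V(3,0) = 12.571887; V(3,1) = 4.695588; V(3,2) = 0.000000; V(3,3) = 0.000000
Backward induction: V(k, i) = exp(-r*dt) * [p * V(k+1, i) + (1-p) * V(k+1, i+1)]; then take max(V_cont, immediate exercise) for American.
  V(2,0) = exp(-r*dt) * [p*12.571887 + (1-p)*4.695588] = 8.324225; exercise = 8.366988; V(2,0) = max -> 8.366988
  V(2,1) = exp(-r*dt) * [p*4.695588 + (1-p)*0.000000] = 2.166304; exercise = 1.490000; V(2,1) = max -> 2.166304
  V(2,2) = exp(-r*dt) * [p*0.000000 + (1-p)*0.000000] = 0.000000; exercise = 0.000000; V(2,2) = max -> 0.000000
  V(1,0) = exp(-r*dt) * [p*8.366988 + (1-p)*2.166304] = 5.024637; exercise = 4.695588; V(1,0) = max -> 5.024637
  V(1,1) = exp(-r*dt) * [p*2.166304 + (1-p)*0.000000] = 0.999422; exercise = 0.000000; V(1,1) = max -> 0.999422
  V(0,0) = exp(-r*dt) * [p*5.024637 + (1-p)*0.999422] = 2.855368; exercise = 1.490000; V(0,0) = max -> 2.855368


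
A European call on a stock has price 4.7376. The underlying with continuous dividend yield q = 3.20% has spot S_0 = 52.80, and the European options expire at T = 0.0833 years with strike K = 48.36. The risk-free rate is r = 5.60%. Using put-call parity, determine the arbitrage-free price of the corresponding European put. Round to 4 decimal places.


Answer: Put price = 0.2131

Derivation:
Put-call parity: C - P = S_0 * exp(-qT) - K * exp(-rT).
S_0 * exp(-qT) = 52.8000 * 0.99733795 = 52.65944374
K * exp(-rT) = 48.3600 * 0.99534606 = 48.13493562
P = C - S*exp(-qT) + K*exp(-rT)
P = 4.7376 - 52.65944374 + 48.13493562 = 0.2131


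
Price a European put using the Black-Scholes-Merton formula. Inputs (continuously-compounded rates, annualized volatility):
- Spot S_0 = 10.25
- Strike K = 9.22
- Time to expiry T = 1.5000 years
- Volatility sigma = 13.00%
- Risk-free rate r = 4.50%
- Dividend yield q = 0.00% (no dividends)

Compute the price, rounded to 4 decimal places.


Answer: Price = 0.1047

Derivation:
d1 = (ln(S/K) + (r - q + 0.5*sigma^2) * T) / (sigma * sqrt(T)) = 1.16870600
d2 = d1 - sigma * sqrt(T) = 1.00948916
exp(-rT) = 0.93472772; exp(-qT) = 1.00000000
P = K * exp(-rT) * N(-d2) - S_0 * exp(-qT) * N(-d1)
N(-d1) = 0.12126105; N(-d2) = 0.15637005
P = 9.2200 * 0.93472772 * 0.15637005 - 10.2500 * 1.00000000 * 0.12126105 = 0.1047


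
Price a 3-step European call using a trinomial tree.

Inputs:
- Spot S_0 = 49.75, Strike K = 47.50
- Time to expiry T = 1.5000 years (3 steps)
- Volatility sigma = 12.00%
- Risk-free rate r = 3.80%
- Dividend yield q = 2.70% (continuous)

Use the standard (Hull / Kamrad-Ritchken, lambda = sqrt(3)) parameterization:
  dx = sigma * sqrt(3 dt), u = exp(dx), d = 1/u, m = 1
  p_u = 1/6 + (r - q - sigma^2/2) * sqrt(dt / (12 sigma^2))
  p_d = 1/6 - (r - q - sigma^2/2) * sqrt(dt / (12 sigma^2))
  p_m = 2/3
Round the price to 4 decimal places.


dt = T/N = 0.500000; dx = sigma*sqrt(3*dt) = 0.146969
u = exp(dx) = 1.158319; d = 1/u = 0.863320
p_u = 0.173131, p_m = 0.666667, p_d = 0.160203
Discount per step: exp(-r*dt) = 0.981179
Stock lattice S(k, j) with j the centered position index:
  k=0: S(0,+0) = 49.7500
  k=1: S(1,-1) = 42.9502; S(1,+0) = 49.7500; S(1,+1) = 57.6263
  k=2: S(2,-2) = 37.0798; S(2,-1) = 42.9502; S(2,+0) = 49.7500; S(2,+1) = 57.6263; S(2,+2) = 66.7497
  k=3: S(3,-3) = 32.0117; S(3,-2) = 37.0798; S(3,-1) = 42.9502; S(3,+0) = 49.7500; S(3,+1) = 57.6263; S(3,+2) = 66.7497; S(3,+3) = 77.3174
Terminal payoffs V(N, j) = max(S_T - K, 0):
  V(3,-3) = 0.000000; V(3,-2) = 0.000000; V(3,-1) = 0.000000; V(3,+0) = 2.250000; V(3,+1) = 10.126345; V(3,+2) = 19.249662; V(3,+3) = 29.817368
Backward induction: V(k, j) = exp(-r*dt) * [p_u * V(k+1, j+1) + p_m * V(k+1, j) + p_d * V(k+1, j-1)]
  V(2,-2) = exp(-r*dt) * [p_u*0.000000 + p_m*0.000000 + p_d*0.000000] = 0.000000
  V(2,-1) = exp(-r*dt) * [p_u*2.250000 + p_m*0.000000 + p_d*0.000000] = 0.382212
  V(2,+0) = exp(-r*dt) * [p_u*10.126345 + p_m*2.250000 + p_d*0.000000] = 3.191953
  V(2,+1) = exp(-r*dt) * [p_u*19.249662 + p_m*10.126345 + p_d*2.250000] = 10.247495
  V(2,+2) = exp(-r*dt) * [p_u*29.817368 + p_m*19.249662 + p_d*10.126345] = 19.248458
  V(1,-1) = exp(-r*dt) * [p_u*3.191953 + p_m*0.382212 + p_d*0.000000] = 0.792237
  V(1,+0) = exp(-r*dt) * [p_u*10.247495 + p_m*3.191953 + p_d*0.382212] = 3.888762
  V(1,+1) = exp(-r*dt) * [p_u*19.248458 + p_m*10.247495 + p_d*3.191953] = 10.474600
  V(0,+0) = exp(-r*dt) * [p_u*10.474600 + p_m*3.888762 + p_d*0.792237] = 4.447588

Answer: Price = V(0,0) = 4.4476


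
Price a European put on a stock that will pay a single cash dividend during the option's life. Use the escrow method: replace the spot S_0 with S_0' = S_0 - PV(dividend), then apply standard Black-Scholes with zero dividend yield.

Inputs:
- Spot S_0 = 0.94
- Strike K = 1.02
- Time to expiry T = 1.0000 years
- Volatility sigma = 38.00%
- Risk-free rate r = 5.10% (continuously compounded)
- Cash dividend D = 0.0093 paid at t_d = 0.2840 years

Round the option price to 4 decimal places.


PV(D) = D * exp(-r * t_d) = 0.0093 * 0.98562039 = 0.00916627
S_0' = S_0 - PV(D) = 0.9400 - 0.00916627 = 0.93083373
d1 = (ln(S_0'/K) + (r + sigma^2/2)*T) / (sigma*sqrt(T)) = 0.08348095
d2 = d1 - sigma*sqrt(T) = -0.29651905
exp(-rT) = 0.95027867
N(-d1) = 0.46673456; N(-d2) = 0.61658314
P = K * exp(-rT) * N(-d2) - S_0' * N(-d1) = 1.0200 * 0.95027867 * 0.61658314 - 0.93083373 * 0.46673456 = 0.1632

Answer: Price = 0.1632


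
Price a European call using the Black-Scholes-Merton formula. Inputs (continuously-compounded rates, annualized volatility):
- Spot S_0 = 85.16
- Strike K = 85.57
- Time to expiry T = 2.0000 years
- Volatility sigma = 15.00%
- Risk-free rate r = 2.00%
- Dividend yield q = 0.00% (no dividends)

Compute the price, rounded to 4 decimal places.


Answer: Price = 8.6384

Derivation:
d1 = (ln(S/K) + (r - q + 0.5*sigma^2) * T) / (sigma * sqrt(T)) = 0.27198667
d2 = d1 - sigma * sqrt(T) = 0.05985464
exp(-rT) = 0.96078944; exp(-qT) = 1.00000000
C = S_0 * exp(-qT) * N(d1) - K * exp(-rT) * N(d2)
N(d1) = 0.60718387; N(d2) = 0.52386429
C = 85.1600 * 1.00000000 * 0.60718387 - 85.5700 * 0.96078944 * 0.52386429 = 8.6384


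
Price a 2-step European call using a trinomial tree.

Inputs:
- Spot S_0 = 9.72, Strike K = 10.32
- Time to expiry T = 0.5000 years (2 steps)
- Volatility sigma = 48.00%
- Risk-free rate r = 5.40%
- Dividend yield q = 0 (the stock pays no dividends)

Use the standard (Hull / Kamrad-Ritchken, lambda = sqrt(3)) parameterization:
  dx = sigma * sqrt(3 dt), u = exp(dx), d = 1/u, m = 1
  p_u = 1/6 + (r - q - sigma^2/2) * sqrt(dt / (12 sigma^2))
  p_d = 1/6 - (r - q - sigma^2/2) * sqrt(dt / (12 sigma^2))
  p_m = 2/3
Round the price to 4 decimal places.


dt = T/N = 0.250000; dx = sigma*sqrt(3*dt) = 0.415692
u = exp(dx) = 1.515419; d = 1/u = 0.659883
p_u = 0.148264, p_m = 0.666667, p_d = 0.185070
Discount per step: exp(-r*dt) = 0.986591
Stock lattice S(k, j) with j the centered position index:
  k=0: S(0,+0) = 9.7200
  k=1: S(1,-1) = 6.4141; S(1,+0) = 9.7200; S(1,+1) = 14.7299
  k=2: S(2,-2) = 4.2325; S(2,-1) = 6.4141; S(2,+0) = 9.7200; S(2,+1) = 14.7299; S(2,+2) = 22.3219
Terminal payoffs V(N, j) = max(S_T - K, 0):
  V(2,-2) = 0.000000; V(2,-1) = 0.000000; V(2,+0) = 0.000000; V(2,+1) = 4.409876; V(2,+2) = 12.001939
Backward induction: V(k, j) = exp(-r*dt) * [p_u * V(k+1, j+1) + p_m * V(k+1, j) + p_d * V(k+1, j-1)]
  V(1,-1) = exp(-r*dt) * [p_u*0.000000 + p_m*0.000000 + p_d*0.000000] = 0.000000
  V(1,+0) = exp(-r*dt) * [p_u*4.409876 + p_m*0.000000 + p_d*0.000000] = 0.645057
  V(1,+1) = exp(-r*dt) * [p_u*12.001939 + p_m*4.409876 + p_d*0.000000] = 4.656085
  V(0,+0) = exp(-r*dt) * [p_u*4.656085 + p_m*0.645057 + p_d*0.000000] = 1.105343

Answer: Price = V(0,0) = 1.1053


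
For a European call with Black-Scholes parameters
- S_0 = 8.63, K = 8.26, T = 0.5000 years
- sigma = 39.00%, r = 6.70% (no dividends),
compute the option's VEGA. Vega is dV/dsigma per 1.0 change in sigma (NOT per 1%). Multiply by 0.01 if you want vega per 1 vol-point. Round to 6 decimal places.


Answer: Vega = 2.230578

Derivation:
d1 = 0.4182624276; d2 = 0.1424907829
phi(d1) = 0.3655287797; exp(-qT) = 1.0000000000; exp(-rT) = 0.9670549112
Vega = S * exp(-qT) * phi(d1) * sqrt(T) = 8.6300 * 1.0000000000 * 0.3655287797 * 0.7071067812 = 2.230578


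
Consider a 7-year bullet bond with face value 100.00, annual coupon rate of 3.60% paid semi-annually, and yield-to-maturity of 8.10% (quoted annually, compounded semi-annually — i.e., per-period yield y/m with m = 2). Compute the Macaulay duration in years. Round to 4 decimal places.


Answer: Macaulay duration = 6.1132 years

Derivation:
Coupon per period c = face * coupon_rate / m = 1.800000
Periods per year m = 2; per-period yield y/m = 0.040500
Number of cashflows N = 14
Cashflows (t years, CF_t, discount factor 1/(1+y/m)^(m*t), PV):
  t = 0.5000: CF_t = 1.800000, DF = 0.961076, PV = 1.729938
  t = 1.0000: CF_t = 1.800000, DF = 0.923668, PV = 1.662602
  t = 1.5000: CF_t = 1.800000, DF = 0.887715, PV = 1.597888
  t = 2.0000: CF_t = 1.800000, DF = 0.853162, PV = 1.535692
  t = 2.5000: CF_t = 1.800000, DF = 0.819954, PV = 1.475918
  t = 3.0000: CF_t = 1.800000, DF = 0.788039, PV = 1.418469
  t = 3.5000: CF_t = 1.800000, DF = 0.757365, PV = 1.363258
  t = 4.0000: CF_t = 1.800000, DF = 0.727886, PV = 1.310195
  t = 4.5000: CF_t = 1.800000, DF = 0.699554, PV = 1.259197
  t = 5.0000: CF_t = 1.800000, DF = 0.672325, PV = 1.210185
  t = 5.5000: CF_t = 1.800000, DF = 0.646156, PV = 1.163080
  t = 6.0000: CF_t = 1.800000, DF = 0.621005, PV = 1.117809
  t = 6.5000: CF_t = 1.800000, DF = 0.596833, PV = 1.074300
  t = 7.0000: CF_t = 101.800000, DF = 0.573602, PV = 58.392705
Price P = sum_t PV_t = 76.311234
Macaulay numerator sum_t t * PV_t:
  t * PV_t at t = 0.5000: 0.864969
  t * PV_t at t = 1.0000: 1.662602
  t * PV_t at t = 1.5000: 2.396832
  t * PV_t at t = 2.0000: 3.071384
  t * PV_t at t = 2.5000: 3.689794
  t * PV_t at t = 3.0000: 4.255408
  t * PV_t at t = 3.5000: 4.771401
  t * PV_t at t = 4.0000: 5.240779
  t * PV_t at t = 4.5000: 5.666387
  t * PV_t at t = 5.0000: 6.050924
  t * PV_t at t = 5.5000: 6.396940
  t * PV_t at t = 6.0000: 6.706852
  t * PV_t at t = 6.5000: 6.982947
  t * PV_t at t = 7.0000: 408.748935
Macaulay duration D = (sum_t t * PV_t) / P = 466.506155 / 76.311234 = 6.113204


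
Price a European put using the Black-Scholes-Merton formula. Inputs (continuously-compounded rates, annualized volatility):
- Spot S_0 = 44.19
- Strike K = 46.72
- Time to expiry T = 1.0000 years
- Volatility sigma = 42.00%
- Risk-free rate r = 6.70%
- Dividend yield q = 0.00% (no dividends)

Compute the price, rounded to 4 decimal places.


d1 = (ln(S/K) + (r - q + 0.5*sigma^2) * T) / (sigma * sqrt(T)) = 0.23696710
d2 = d1 - sigma * sqrt(T) = -0.18303290
exp(-rT) = 0.93519520; exp(-qT) = 1.00000000
P = K * exp(-rT) * N(-d2) - S_0 * exp(-qT) * N(-d1)
N(-d1) = 0.40634116; N(-d2) = 0.57261390
P = 46.7200 * 0.93519520 * 0.57261390 - 44.1900 * 1.00000000 * 0.40634116 = 7.0626

Answer: Price = 7.0626


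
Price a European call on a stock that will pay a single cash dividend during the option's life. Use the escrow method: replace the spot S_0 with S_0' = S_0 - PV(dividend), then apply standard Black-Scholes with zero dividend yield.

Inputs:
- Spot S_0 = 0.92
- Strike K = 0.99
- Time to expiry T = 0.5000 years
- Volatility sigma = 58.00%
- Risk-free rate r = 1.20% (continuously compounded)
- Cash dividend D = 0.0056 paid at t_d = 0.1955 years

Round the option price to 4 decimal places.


Answer: Price = 0.1218

Derivation:
PV(D) = D * exp(-r * t_d) = 0.0056 * 0.99765675 = 0.00558688
S_0' = S_0 - PV(D) = 0.9200 - 0.00558688 = 0.91441312
d1 = (ln(S_0'/K) + (r + sigma^2/2)*T) / (sigma*sqrt(T)) = 0.02603499
d2 = d1 - sigma*sqrt(T) = -0.38408694
exp(-rT) = 0.99401796
N(d1) = 0.51038528; N(d2) = 0.35045700
C = S_0' * N(d1) - K * exp(-rT) * N(d2) = 0.91441312 * 0.51038528 - 0.9900 * 0.99401796 * 0.35045700 = 0.1218


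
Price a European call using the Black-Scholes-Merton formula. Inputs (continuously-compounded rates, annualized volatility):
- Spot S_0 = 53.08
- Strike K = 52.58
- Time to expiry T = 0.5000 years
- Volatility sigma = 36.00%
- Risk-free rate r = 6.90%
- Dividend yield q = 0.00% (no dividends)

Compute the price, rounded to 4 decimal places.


Answer: Price = 6.4797

Derivation:
d1 = (ln(S/K) + (r - q + 0.5*sigma^2) * T) / (sigma * sqrt(T)) = 0.29998766
d2 = d1 - sigma * sqrt(T) = 0.04542922
exp(-rT) = 0.96608834; exp(-qT) = 1.00000000
C = S_0 * exp(-qT) * N(d1) - K * exp(-rT) * N(d2)
N(d1) = 0.61790671; N(d2) = 0.51811740
C = 53.0800 * 1.00000000 * 0.61790671 - 52.5800 * 0.96608834 * 0.51811740 = 6.4797


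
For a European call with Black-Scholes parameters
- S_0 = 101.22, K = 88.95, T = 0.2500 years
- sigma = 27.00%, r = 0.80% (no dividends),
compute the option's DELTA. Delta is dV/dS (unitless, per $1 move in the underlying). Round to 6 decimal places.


d1 = 1.0395144568; d2 = 0.9045144568
phi(d1) = 0.2324143088; exp(-qT) = 1.0000000000; exp(-rT) = 0.9980019987
N(d1) = 0.8507172310
Delta = exp(-qT) * N(d1) = 1.0000000000 * 0.8507172310 = 0.850717

Answer: Delta = 0.850717


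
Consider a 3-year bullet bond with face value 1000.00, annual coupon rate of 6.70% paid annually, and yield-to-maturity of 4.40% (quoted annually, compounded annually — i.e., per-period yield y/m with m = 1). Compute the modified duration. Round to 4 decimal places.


Answer: Modified duration = 2.7026

Derivation:
Coupon per period c = face * coupon_rate / m = 67.000000
Periods per year m = 1; per-period yield y/m = 0.044000
Number of cashflows N = 3
Cashflows (t years, CF_t, discount factor 1/(1+y/m)^(m*t), PV):
  t = 1.0000: CF_t = 67.000000, DF = 0.957854, PV = 64.176245
  t = 2.0000: CF_t = 67.000000, DF = 0.917485, PV = 61.471499
  t = 3.0000: CF_t = 1067.000000, DF = 0.878817, PV = 937.697857
Price P = sum_t PV_t = 1063.345601
First compute Macaulay numerator sum_t t * PV_t:
  t * PV_t at t = 1.0000: 64.176245
  t * PV_t at t = 2.0000: 122.942998
  t * PV_t at t = 3.0000: 2813.093571
Macaulay duration D = 3000.212814 / 1063.345601 = 2.821484
Modified duration = D / (1 + y/m) = 2.821484 / (1 + 0.044000) = 2.702571


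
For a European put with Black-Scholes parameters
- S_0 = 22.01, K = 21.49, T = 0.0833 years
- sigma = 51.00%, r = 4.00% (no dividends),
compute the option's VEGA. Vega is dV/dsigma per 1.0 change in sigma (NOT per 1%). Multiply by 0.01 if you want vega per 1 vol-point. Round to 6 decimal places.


d1 = 0.2586662814; d2 = 0.1114714106
phi(d1) = 0.3858167914; exp(-qT) = 1.0000000000; exp(-rT) = 0.9966735450
Vega = S * exp(-qT) * phi(d1) * sqrt(T) = 22.0100 * 1.0000000000 * 0.3858167914 * 0.2886173938 = 2.450889

Answer: Vega = 2.450889


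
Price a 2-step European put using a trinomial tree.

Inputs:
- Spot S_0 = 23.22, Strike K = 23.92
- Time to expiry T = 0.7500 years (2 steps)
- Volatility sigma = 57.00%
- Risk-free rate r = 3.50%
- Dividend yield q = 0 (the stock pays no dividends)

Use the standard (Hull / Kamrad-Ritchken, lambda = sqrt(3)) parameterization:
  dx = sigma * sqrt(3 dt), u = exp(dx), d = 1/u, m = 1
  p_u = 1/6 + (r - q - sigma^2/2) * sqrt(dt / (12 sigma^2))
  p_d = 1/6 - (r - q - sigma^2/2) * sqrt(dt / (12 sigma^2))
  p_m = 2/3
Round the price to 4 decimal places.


dt = T/N = 0.375000; dx = sigma*sqrt(3*dt) = 0.604576
u = exp(dx) = 1.830476; d = 1/u = 0.546306
p_u = 0.127140, p_m = 0.666667, p_d = 0.206193
Discount per step: exp(-r*dt) = 0.986961
Stock lattice S(k, j) with j the centered position index:
  k=0: S(0,+0) = 23.2200
  k=1: S(1,-1) = 12.6852; S(1,+0) = 23.2200; S(1,+1) = 42.5037
  k=2: S(2,-2) = 6.9300; S(2,-1) = 12.6852; S(2,+0) = 23.2200; S(2,+1) = 42.5037; S(2,+2) = 77.8020
Terminal payoffs V(N, j) = max(K - S_T, 0):
  V(2,-2) = 16.989989; V(2,-1) = 11.234778; V(2,+0) = 0.700000; V(2,+1) = 0.000000; V(2,+2) = 0.000000
Backward induction: V(k, j) = exp(-r*dt) * [p_u * V(k+1, j+1) + p_m * V(k+1, j) + p_d * V(k+1, j-1)]
  V(1,-1) = exp(-r*dt) * [p_u*0.700000 + p_m*11.234778 + p_d*16.989989] = 10.937571
  V(1,+0) = exp(-r*dt) * [p_u*0.000000 + p_m*0.700000 + p_d*11.234778] = 2.746912
  V(1,+1) = exp(-r*dt) * [p_u*0.000000 + p_m*0.000000 + p_d*0.700000] = 0.142453
  V(0,+0) = exp(-r*dt) * [p_u*0.142453 + p_m*2.746912 + p_d*10.937571] = 4.051119

Answer: Price = V(0,0) = 4.0511


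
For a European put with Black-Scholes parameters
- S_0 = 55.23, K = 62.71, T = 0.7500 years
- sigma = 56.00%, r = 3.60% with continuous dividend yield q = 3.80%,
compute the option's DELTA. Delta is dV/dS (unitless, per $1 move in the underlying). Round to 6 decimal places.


d1 = -0.0225056097; d2 = -0.5074798358
phi(d1) = 0.3988412606; exp(-qT) = 0.9719022941; exp(-rT) = 0.9733612415
N(-d1) = 0.5089776814
Delta = -exp(-qT) * N(-d1) = -0.9719022941 * 0.5089776814 = -0.494677

Answer: Delta = -0.494677


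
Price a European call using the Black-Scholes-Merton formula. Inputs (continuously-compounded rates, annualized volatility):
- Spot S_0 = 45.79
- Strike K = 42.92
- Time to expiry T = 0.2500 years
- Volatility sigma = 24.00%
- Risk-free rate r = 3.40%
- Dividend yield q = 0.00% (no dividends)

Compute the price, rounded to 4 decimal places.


d1 = (ln(S/K) + (r - q + 0.5*sigma^2) * T) / (sigma * sqrt(T)) = 0.67023174
d2 = d1 - sigma * sqrt(T) = 0.55023174
exp(-rT) = 0.99153602; exp(-qT) = 1.00000000
C = S_0 * exp(-qT) * N(d1) - K * exp(-rT) * N(d2)
N(d1) = 0.74864496; N(d2) = 0.70891978
C = 45.7900 * 1.00000000 * 0.74864496 - 42.9200 * 0.99153602 * 0.70891978 = 4.1111

Answer: Price = 4.1111


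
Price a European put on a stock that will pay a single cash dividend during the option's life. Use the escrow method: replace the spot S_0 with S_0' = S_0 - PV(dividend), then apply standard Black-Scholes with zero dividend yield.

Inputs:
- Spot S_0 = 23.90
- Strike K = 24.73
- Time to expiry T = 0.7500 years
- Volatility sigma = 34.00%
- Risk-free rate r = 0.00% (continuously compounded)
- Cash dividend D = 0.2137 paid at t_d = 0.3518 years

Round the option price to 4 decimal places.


Answer: Price = 3.3854

Derivation:
PV(D) = D * exp(-r * t_d) = 0.2137 * 1.00000000 = 0.21370000
S_0' = S_0 - PV(D) = 23.9000 - 0.21370000 = 23.68630000
d1 = (ln(S_0'/K) + (r + sigma^2/2)*T) / (sigma*sqrt(T)) = 0.00078024
d2 = d1 - sigma*sqrt(T) = -0.29366840
exp(-rT) = 1.00000000
N(-d1) = 0.49968873; N(-d2) = 0.61549435
P = K * exp(-rT) * N(-d2) - S_0' * N(-d1) = 24.7300 * 1.00000000 * 0.61549435 - 23.68630000 * 0.49968873 = 3.3854


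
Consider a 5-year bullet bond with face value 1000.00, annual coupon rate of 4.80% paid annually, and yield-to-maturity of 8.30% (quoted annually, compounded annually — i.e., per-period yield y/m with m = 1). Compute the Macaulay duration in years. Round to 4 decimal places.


Answer: Macaulay duration = 4.5234 years

Derivation:
Coupon per period c = face * coupon_rate / m = 48.000000
Periods per year m = 1; per-period yield y/m = 0.083000
Number of cashflows N = 5
Cashflows (t years, CF_t, discount factor 1/(1+y/m)^(m*t), PV):
  t = 1.0000: CF_t = 48.000000, DF = 0.923361, PV = 44.321330
  t = 2.0000: CF_t = 48.000000, DF = 0.852596, PV = 40.924589
  t = 3.0000: CF_t = 48.000000, DF = 0.787254, PV = 37.788171
  t = 4.0000: CF_t = 48.000000, DF = 0.726919, PV = 34.892124
  t = 5.0000: CF_t = 1048.000000, DF = 0.671209, PV = 703.426944
Price P = sum_t PV_t = 861.353157
Macaulay numerator sum_t t * PV_t:
  t * PV_t at t = 1.0000: 44.321330
  t * PV_t at t = 2.0000: 81.849178
  t * PV_t at t = 3.0000: 113.364512
  t * PV_t at t = 4.0000: 139.568497
  t * PV_t at t = 5.0000: 3517.134720
Macaulay duration D = (sum_t t * PV_t) / P = 3896.238237 / 861.353157 = 4.523392


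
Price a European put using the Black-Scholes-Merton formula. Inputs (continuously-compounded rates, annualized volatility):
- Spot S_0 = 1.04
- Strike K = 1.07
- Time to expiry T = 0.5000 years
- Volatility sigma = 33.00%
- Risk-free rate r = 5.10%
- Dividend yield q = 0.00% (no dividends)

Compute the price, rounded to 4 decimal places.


d1 = (ln(S/K) + (r - q + 0.5*sigma^2) * T) / (sigma * sqrt(T)) = 0.10408211
d2 = d1 - sigma * sqrt(T) = -0.12926313
exp(-rT) = 0.97482238; exp(-qT) = 1.00000000
P = K * exp(-rT) * N(-d2) - S_0 * exp(-qT) * N(-d1)
N(-d1) = 0.45855209; N(-d2) = 0.55142528
P = 1.0700 * 0.97482238 * 0.55142528 - 1.0400 * 1.00000000 * 0.45855209 = 0.0983

Answer: Price = 0.0983


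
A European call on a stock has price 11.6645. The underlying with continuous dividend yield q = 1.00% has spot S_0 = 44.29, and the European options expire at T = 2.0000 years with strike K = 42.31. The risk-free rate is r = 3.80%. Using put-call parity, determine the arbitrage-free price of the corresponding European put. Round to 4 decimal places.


Put-call parity: C - P = S_0 * exp(-qT) - K * exp(-rT).
S_0 * exp(-qT) = 44.2900 * 0.98019867 = 43.41299924
K * exp(-rT) = 42.3100 * 0.92681621 = 39.21359370
P = C - S*exp(-qT) + K*exp(-rT)
P = 11.6645 - 43.41299924 + 39.21359370 = 7.4651

Answer: Put price = 7.4651


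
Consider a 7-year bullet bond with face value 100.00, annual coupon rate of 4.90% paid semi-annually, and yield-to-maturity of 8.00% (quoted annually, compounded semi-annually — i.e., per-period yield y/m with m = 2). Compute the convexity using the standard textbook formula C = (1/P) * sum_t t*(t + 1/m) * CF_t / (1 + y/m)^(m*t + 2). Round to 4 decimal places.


Answer: Convexity = 38.5260

Derivation:
Coupon per period c = face * coupon_rate / m = 2.450000
Periods per year m = 2; per-period yield y/m = 0.040000
Number of cashflows N = 14
Cashflows (t years, CF_t, discount factor 1/(1+y/m)^(m*t), PV):
  t = 0.5000: CF_t = 2.450000, DF = 0.961538, PV = 2.355769
  t = 1.0000: CF_t = 2.450000, DF = 0.924556, PV = 2.265163
  t = 1.5000: CF_t = 2.450000, DF = 0.888996, PV = 2.178041
  t = 2.0000: CF_t = 2.450000, DF = 0.854804, PV = 2.094270
  t = 2.5000: CF_t = 2.450000, DF = 0.821927, PV = 2.013721
  t = 3.0000: CF_t = 2.450000, DF = 0.790315, PV = 1.936271
  t = 3.5000: CF_t = 2.450000, DF = 0.759918, PV = 1.861799
  t = 4.0000: CF_t = 2.450000, DF = 0.730690, PV = 1.790191
  t = 4.5000: CF_t = 2.450000, DF = 0.702587, PV = 1.721338
  t = 5.0000: CF_t = 2.450000, DF = 0.675564, PV = 1.655132
  t = 5.5000: CF_t = 2.450000, DF = 0.649581, PV = 1.591473
  t = 6.0000: CF_t = 2.450000, DF = 0.624597, PV = 1.530263
  t = 6.5000: CF_t = 2.450000, DF = 0.600574, PV = 1.471407
  t = 7.0000: CF_t = 102.450000, DF = 0.577475, PV = 59.162322
Price P = sum_t PV_t = 83.627159
Convexity numerator sum_t t*(t + 1/m) * CF_t / (1+y/m)^(m*t + 2):
  t = 0.5000: term = 1.089021
  t = 1.0000: term = 3.141405
  t = 1.5000: term = 6.041164
  t = 2.0000: term = 9.681353
  t = 2.5000: term = 13.963490
  t = 3.0000: term = 18.797006
  t = 3.5000: term = 24.098725
  t = 4.0000: term = 29.792380
  t = 4.5000: term = 35.808149
  t = 5.0000: term = 42.082226
  t = 5.5000: term = 48.556415
  t = 6.0000: term = 55.177744
  t = 6.5000: term = 61.898110
  t = 7.0000: term = 2871.691861
Convexity = (1/P) * sum = 3221.819049 / 83.627159 = 38.525989


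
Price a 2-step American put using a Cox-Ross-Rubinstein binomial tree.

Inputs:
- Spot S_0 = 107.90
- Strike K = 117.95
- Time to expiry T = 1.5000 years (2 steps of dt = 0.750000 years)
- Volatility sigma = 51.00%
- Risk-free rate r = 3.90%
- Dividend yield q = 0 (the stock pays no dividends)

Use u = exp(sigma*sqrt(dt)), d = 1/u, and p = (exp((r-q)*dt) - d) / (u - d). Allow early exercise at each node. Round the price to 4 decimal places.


Answer: Price = V(0,0) = 29.4931

Derivation:
dt = T/N = 0.750000
u = exp(sigma*sqrt(dt)) = 1.555307; d = 1/u = 0.642960
p = (exp((r-q)*dt) - d) / (u - d) = 0.423876
Discount per step: exp(-r*dt) = 0.971174
Stock lattice S(k, i) with i counting down-moves:
  k=0: S(0,0) = 107.9000
  k=1: S(1,0) = 167.8176; S(1,1) = 69.3754
  k=2: S(2,0) = 261.0079; S(2,1) = 107.9000; S(2,2) = 44.6056
Terminal payoffs V(N, i) = max(K - S_T, 0):
  V(2,0) = 0.000000; V(2,1) = 10.050000; V(2,2) = 73.344420
Backward induction: V(k, i) = exp(-r*dt) * [p * V(k+1, i) + (1-p) * V(k+1, i+1)]; then take max(V_cont, immediate exercise) for American.
  V(1,0) = exp(-r*dt) * [p*0.000000 + (1-p)*10.050000] = 5.623140; exercise = 0.000000; V(1,0) = max -> 5.623140
  V(1,1) = exp(-r*dt) * [p*10.050000 + (1-p)*73.344420] = 45.174560; exercise = 48.574629; V(1,1) = max -> 48.574629
  V(0,0) = exp(-r*dt) * [p*5.623140 + (1-p)*48.574629] = 29.493107; exercise = 10.050000; V(0,0) = max -> 29.493107


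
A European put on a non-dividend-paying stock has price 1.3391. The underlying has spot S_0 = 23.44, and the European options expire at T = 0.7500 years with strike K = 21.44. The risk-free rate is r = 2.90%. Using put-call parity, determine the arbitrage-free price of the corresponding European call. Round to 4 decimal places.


Answer: Call price = 3.8004

Derivation:
Put-call parity: C - P = S_0 * exp(-qT) - K * exp(-rT).
S_0 * exp(-qT) = 23.4400 * 1.00000000 = 23.44000000
K * exp(-rT) = 21.4400 * 0.97848483 = 20.97871466
C = P + S*exp(-qT) - K*exp(-rT)
C = 1.3391 + 23.44000000 - 20.97871466 = 3.8004


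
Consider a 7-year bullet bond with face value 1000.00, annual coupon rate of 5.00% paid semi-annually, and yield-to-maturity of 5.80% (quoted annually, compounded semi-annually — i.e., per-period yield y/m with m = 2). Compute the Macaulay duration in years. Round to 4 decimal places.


Answer: Macaulay duration = 5.9629 years

Derivation:
Coupon per period c = face * coupon_rate / m = 25.000000
Periods per year m = 2; per-period yield y/m = 0.029000
Number of cashflows N = 14
Cashflows (t years, CF_t, discount factor 1/(1+y/m)^(m*t), PV):
  t = 0.5000: CF_t = 25.000000, DF = 0.971817, PV = 24.295432
  t = 1.0000: CF_t = 25.000000, DF = 0.944429, PV = 23.610722
  t = 1.5000: CF_t = 25.000000, DF = 0.917812, PV = 22.945308
  t = 2.0000: CF_t = 25.000000, DF = 0.891946, PV = 22.298647
  t = 2.5000: CF_t = 25.000000, DF = 0.866808, PV = 21.670211
  t = 3.0000: CF_t = 25.000000, DF = 0.842379, PV = 21.059486
  t = 3.5000: CF_t = 25.000000, DF = 0.818639, PV = 20.465972
  t = 4.0000: CF_t = 25.000000, DF = 0.795567, PV = 19.889186
  t = 4.5000: CF_t = 25.000000, DF = 0.773146, PV = 19.328655
  t = 5.0000: CF_t = 25.000000, DF = 0.751357, PV = 18.783921
  t = 5.5000: CF_t = 25.000000, DF = 0.730182, PV = 18.254540
  t = 6.0000: CF_t = 25.000000, DF = 0.709603, PV = 17.740077
  t = 6.5000: CF_t = 25.000000, DF = 0.689605, PV = 17.240114
  t = 7.0000: CF_t = 1025.000000, DF = 0.670170, PV = 686.923887
Price P = sum_t PV_t = 954.506158
Macaulay numerator sum_t t * PV_t:
  t * PV_t at t = 0.5000: 12.147716
  t * PV_t at t = 1.0000: 23.610722
  t * PV_t at t = 1.5000: 34.417961
  t * PV_t at t = 2.0000: 44.597294
  t * PV_t at t = 2.5000: 54.175527
  t * PV_t at t = 3.0000: 63.178457
  t * PV_t at t = 3.5000: 71.630904
  t * PV_t at t = 4.0000: 79.556744
  t * PV_t at t = 4.5000: 86.978948
  t * PV_t at t = 5.0000: 93.919607
  t * PV_t at t = 5.5000: 100.399968
  t * PV_t at t = 6.0000: 106.440465
  t * PV_t at t = 6.5000: 112.060742
  t * PV_t at t = 7.0000: 4808.467209
Macaulay duration D = (sum_t t * PV_t) / P = 5691.582263 / 954.506158 = 5.962855


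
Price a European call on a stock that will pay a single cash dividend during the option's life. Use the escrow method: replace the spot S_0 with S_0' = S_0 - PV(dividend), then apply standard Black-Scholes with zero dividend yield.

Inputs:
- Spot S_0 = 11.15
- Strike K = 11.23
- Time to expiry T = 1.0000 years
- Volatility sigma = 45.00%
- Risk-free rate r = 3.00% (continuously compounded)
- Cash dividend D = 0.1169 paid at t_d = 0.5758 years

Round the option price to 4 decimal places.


Answer: Price = 2.0215

Derivation:
PV(D) = D * exp(-r * t_d) = 0.1169 * 0.98287434 = 0.11489801
S_0' = S_0 - PV(D) = 11.1500 - 0.11489801 = 11.03510199
d1 = (ln(S_0'/K) + (r + sigma^2/2)*T) / (sigma*sqrt(T)) = 0.25276114
d2 = d1 - sigma*sqrt(T) = -0.19723886
exp(-rT) = 0.97044553
N(d1) = 0.59977360; N(d2) = 0.42182031
C = S_0' * N(d1) - K * exp(-rT) * N(d2) = 11.03510199 * 0.59977360 - 11.2300 * 0.97044553 * 0.42182031 = 2.0215


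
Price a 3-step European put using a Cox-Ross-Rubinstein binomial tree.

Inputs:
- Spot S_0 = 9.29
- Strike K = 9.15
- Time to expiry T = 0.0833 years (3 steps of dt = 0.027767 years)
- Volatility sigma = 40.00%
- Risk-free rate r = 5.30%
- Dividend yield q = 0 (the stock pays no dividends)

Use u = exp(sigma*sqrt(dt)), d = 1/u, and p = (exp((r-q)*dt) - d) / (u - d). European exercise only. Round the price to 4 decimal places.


dt = T/N = 0.027767
u = exp(sigma*sqrt(dt)) = 1.068925; d = 1/u = 0.935519
p = (exp((r-q)*dt) - d) / (u - d) = 0.494382
Discount per step: exp(-r*dt) = 0.998529
Stock lattice S(k, i) with i counting down-moves:
  k=0: S(0,0) = 9.2900
  k=1: S(1,0) = 9.9303; S(1,1) = 8.6910
  k=2: S(2,0) = 10.6148; S(2,1) = 9.2900; S(2,2) = 8.1306
  k=3: S(3,0) = 11.3464; S(3,1) = 9.9303; S(3,2) = 8.6910; S(3,3) = 7.6063
Terminal payoffs V(N, i) = max(K - S_T, 0):
  V(3,0) = 0.000000; V(3,1) = 0.000000; V(3,2) = 0.459024; V(3,3) = 1.543687
Backward induction: V(k, i) = exp(-r*dt) * [p * V(k+1, i) + (1-p) * V(k+1, i+1)].
  V(2,0) = exp(-r*dt) * [p*0.000000 + (1-p)*0.000000] = 0.000000
  V(2,1) = exp(-r*dt) * [p*0.000000 + (1-p)*0.459024] = 0.231749
  V(2,2) = exp(-r*dt) * [p*0.459024 + (1-p)*1.543687] = 1.005967
  V(1,0) = exp(-r*dt) * [p*0.000000 + (1-p)*0.231749] = 0.117004
  V(1,1) = exp(-r*dt) * [p*0.231749 + (1-p)*1.005967] = 0.622291
  V(0,0) = exp(-r*dt) * [p*0.117004 + (1-p)*0.622291] = 0.371939

Answer: Price = V(0,0) = 0.3719


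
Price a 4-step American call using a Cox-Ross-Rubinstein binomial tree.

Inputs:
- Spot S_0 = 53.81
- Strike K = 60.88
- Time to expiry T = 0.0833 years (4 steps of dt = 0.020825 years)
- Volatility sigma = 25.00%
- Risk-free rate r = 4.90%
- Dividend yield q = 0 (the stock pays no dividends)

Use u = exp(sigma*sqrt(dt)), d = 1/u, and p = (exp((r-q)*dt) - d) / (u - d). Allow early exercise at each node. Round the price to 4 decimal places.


Answer: Price = V(0,0) = 0.0832

Derivation:
dt = T/N = 0.020825
u = exp(sigma*sqrt(dt)) = 1.036736; d = 1/u = 0.964566
p = (exp((r-q)*dt) - d) / (u - d) = 0.505128
Discount per step: exp(-r*dt) = 0.998980
Stock lattice S(k, i) with i counting down-moves:
  k=0: S(0,0) = 53.8100
  k=1: S(1,0) = 55.7868; S(1,1) = 51.9033
  k=2: S(2,0) = 57.8361; S(2,1) = 53.8100; S(2,2) = 50.0641
  k=3: S(3,0) = 59.9608; S(3,1) = 55.7868; S(3,2) = 51.9033; S(3,3) = 48.2902
  k=4: S(4,0) = 62.1635; S(4,1) = 57.8361; S(4,2) = 53.8100; S(4,3) = 50.0641; S(4,4) = 46.5790
Terminal payoffs V(N, i) = max(S_T - K, 0):
  V(4,0) = 1.283501; V(4,1) = 0.000000; V(4,2) = 0.000000; V(4,3) = 0.000000; V(4,4) = 0.000000
Backward induction: V(k, i) = exp(-r*dt) * [p * V(k+1, i) + (1-p) * V(k+1, i+1)]; then take max(V_cont, immediate exercise) for American.
  V(3,0) = exp(-r*dt) * [p*1.283501 + (1-p)*0.000000] = 0.647671; exercise = 0.000000; V(3,0) = max -> 0.647671
  V(3,1) = exp(-r*dt) * [p*0.000000 + (1-p)*0.000000] = 0.000000; exercise = 0.000000; V(3,1) = max -> 0.000000
  V(3,2) = exp(-r*dt) * [p*0.000000 + (1-p)*0.000000] = 0.000000; exercise = 0.000000; V(3,2) = max -> 0.000000
  V(3,3) = exp(-r*dt) * [p*0.000000 + (1-p)*0.000000] = 0.000000; exercise = 0.000000; V(3,3) = max -> 0.000000
  V(2,0) = exp(-r*dt) * [p*0.647671 + (1-p)*0.000000] = 0.326823; exercise = 0.000000; V(2,0) = max -> 0.326823
  V(2,1) = exp(-r*dt) * [p*0.000000 + (1-p)*0.000000] = 0.000000; exercise = 0.000000; V(2,1) = max -> 0.000000
  V(2,2) = exp(-r*dt) * [p*0.000000 + (1-p)*0.000000] = 0.000000; exercise = 0.000000; V(2,2) = max -> 0.000000
  V(1,0) = exp(-r*dt) * [p*0.326823 + (1-p)*0.000000] = 0.164919; exercise = 0.000000; V(1,0) = max -> 0.164919
  V(1,1) = exp(-r*dt) * [p*0.000000 + (1-p)*0.000000] = 0.000000; exercise = 0.000000; V(1,1) = max -> 0.000000
  V(0,0) = exp(-r*dt) * [p*0.164919 + (1-p)*0.000000] = 0.083220; exercise = 0.000000; V(0,0) = max -> 0.083220


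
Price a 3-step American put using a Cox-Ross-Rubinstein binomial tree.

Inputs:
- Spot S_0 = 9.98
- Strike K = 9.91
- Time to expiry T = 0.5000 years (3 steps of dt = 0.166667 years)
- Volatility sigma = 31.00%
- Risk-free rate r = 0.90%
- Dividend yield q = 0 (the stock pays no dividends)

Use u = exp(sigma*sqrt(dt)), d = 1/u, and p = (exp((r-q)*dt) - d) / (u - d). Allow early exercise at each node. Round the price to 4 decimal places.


dt = T/N = 0.166667
u = exp(sigma*sqrt(dt)) = 1.134914; d = 1/u = 0.881124
p = (exp((r-q)*dt) - d) / (u - d) = 0.474318
Discount per step: exp(-r*dt) = 0.998501
Stock lattice S(k, i) with i counting down-moves:
  k=0: S(0,0) = 9.9800
  k=1: S(1,0) = 11.3264; S(1,1) = 8.7936
  k=2: S(2,0) = 12.8545; S(2,1) = 9.9800; S(2,2) = 7.7483
  k=3: S(3,0) = 14.5888; S(3,1) = 11.3264; S(3,2) = 8.7936; S(3,3) = 6.8272
Terminal payoffs V(N, i) = max(K - S_T, 0):
  V(3,0) = 0.000000; V(3,1) = 0.000000; V(3,2) = 1.116383; V(3,3) = 3.082817
Backward induction: V(k, i) = exp(-r*dt) * [p * V(k+1, i) + (1-p) * V(k+1, i+1)]; then take max(V_cont, immediate exercise) for American.
  V(2,0) = exp(-r*dt) * [p*0.000000 + (1-p)*0.000000] = 0.000000; exercise = 0.000000; V(2,0) = max -> 0.000000
  V(2,1) = exp(-r*dt) * [p*0.000000 + (1-p)*1.116383] = 0.585983; exercise = 0.000000; V(2,1) = max -> 0.585983
  V(2,2) = exp(-r*dt) * [p*1.116383 + (1-p)*3.082817] = 2.146880; exercise = 2.161733; V(2,2) = max -> 2.161733
  V(1,0) = exp(-r*dt) * [p*0.000000 + (1-p)*0.585983] = 0.307579; exercise = 0.000000; V(1,0) = max -> 0.307579
  V(1,1) = exp(-r*dt) * [p*0.585983 + (1-p)*2.161733] = 1.412207; exercise = 1.116383; V(1,1) = max -> 1.412207
  V(0,0) = exp(-r*dt) * [p*0.307579 + (1-p)*1.412207] = 0.886931; exercise = 0.000000; V(0,0) = max -> 0.886931

Answer: Price = V(0,0) = 0.8869


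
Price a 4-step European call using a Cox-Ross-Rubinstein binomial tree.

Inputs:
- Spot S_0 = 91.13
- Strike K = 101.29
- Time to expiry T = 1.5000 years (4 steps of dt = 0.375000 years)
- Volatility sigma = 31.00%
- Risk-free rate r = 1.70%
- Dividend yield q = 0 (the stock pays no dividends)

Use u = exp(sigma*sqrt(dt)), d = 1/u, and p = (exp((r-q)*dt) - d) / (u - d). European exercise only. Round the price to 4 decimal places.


dt = T/N = 0.375000
u = exp(sigma*sqrt(dt)) = 1.209051; d = 1/u = 0.827095
p = (exp((r-q)*dt) - d) / (u - d) = 0.469427
Discount per step: exp(-r*dt) = 0.993645
Stock lattice S(k, i) with i counting down-moves:
  k=0: S(0,0) = 91.1300
  k=1: S(1,0) = 110.1808; S(1,1) = 75.3732
  k=2: S(2,0) = 133.2141; S(2,1) = 91.1300; S(2,2) = 62.3408
  k=3: S(3,0) = 161.0627; S(3,1) = 110.1808; S(3,2) = 75.3732; S(3,3) = 51.5618
  k=4: S(4,0) = 194.7329; S(4,1) = 133.2141; S(4,2) = 91.1300; S(4,3) = 62.3408; S(4,4) = 42.6465
Terminal payoffs V(N, i) = max(S_T - K, 0):
  V(4,0) = 93.442901; V(4,1) = 31.924148; V(4,2) = 0.000000; V(4,3) = 0.000000; V(4,4) = 0.000000
Backward induction: V(k, i) = exp(-r*dt) * [p * V(k+1, i) + (1-p) * V(k+1, i+1)].
  V(3,0) = exp(-r*dt) * [p*93.442901 + (1-p)*31.924148] = 60.416321
  V(3,1) = exp(-r*dt) * [p*31.924148 + (1-p)*0.000000] = 14.890821
  V(3,2) = exp(-r*dt) * [p*0.000000 + (1-p)*0.000000] = 0.000000
  V(3,3) = exp(-r*dt) * [p*0.000000 + (1-p)*0.000000] = 0.000000
  V(2,0) = exp(-r*dt) * [p*60.416321 + (1-p)*14.890821] = 36.031282
  V(2,1) = exp(-r*dt) * [p*14.890821 + (1-p)*0.000000] = 6.945732
  V(2,2) = exp(-r*dt) * [p*0.000000 + (1-p)*0.000000] = 0.000000
  V(1,0) = exp(-r*dt) * [p*36.031282 + (1-p)*6.945732] = 20.468368
  V(1,1) = exp(-r*dt) * [p*6.945732 + (1-p)*0.000000] = 3.239794
  V(0,0) = exp(-r*dt) * [p*20.468368 + (1-p)*3.239794] = 11.255368

Answer: Price = V(0,0) = 11.2554


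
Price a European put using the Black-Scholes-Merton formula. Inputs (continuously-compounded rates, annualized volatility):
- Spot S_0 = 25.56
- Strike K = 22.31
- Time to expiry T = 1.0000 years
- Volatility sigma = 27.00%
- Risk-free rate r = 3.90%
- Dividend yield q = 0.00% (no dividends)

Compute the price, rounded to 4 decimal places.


d1 = (ln(S/K) + (r - q + 0.5*sigma^2) * T) / (sigma * sqrt(T)) = 0.78312452
d2 = d1 - sigma * sqrt(T) = 0.51312452
exp(-rT) = 0.96175071; exp(-qT) = 1.00000000
P = K * exp(-rT) * N(-d2) - S_0 * exp(-qT) * N(-d1)
N(-d1) = 0.21677700; N(-d2) = 0.30393211
P = 22.3100 * 0.96175071 * 0.30393211 - 25.5600 * 1.00000000 * 0.21677700 = 0.9805

Answer: Price = 0.9805


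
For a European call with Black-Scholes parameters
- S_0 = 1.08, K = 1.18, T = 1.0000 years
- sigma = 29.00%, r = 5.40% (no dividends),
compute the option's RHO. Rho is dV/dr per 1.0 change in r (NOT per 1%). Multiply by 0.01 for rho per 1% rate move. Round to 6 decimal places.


Answer: Rho = 0.442529

Derivation:
d1 = 0.0258503540; d2 = -0.2641496460
phi(d1) = 0.3988090079; exp(-qT) = 1.0000000000; exp(-rT) = 0.9474321065
N(d2) = 0.3958323050
Rho = K*T*exp(-rT)*N(d2) = 1.1800 * 1.0000 * 0.9474321065 * 0.3958323050 = 0.442529


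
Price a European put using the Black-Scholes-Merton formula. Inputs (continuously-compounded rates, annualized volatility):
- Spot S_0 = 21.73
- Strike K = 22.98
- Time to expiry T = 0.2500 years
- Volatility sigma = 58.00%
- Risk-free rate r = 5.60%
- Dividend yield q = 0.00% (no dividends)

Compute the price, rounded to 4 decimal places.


Answer: Price = 3.0506

Derivation:
d1 = (ln(S/K) + (r - q + 0.5*sigma^2) * T) / (sigma * sqrt(T)) = 0.00041214
d2 = d1 - sigma * sqrt(T) = -0.28958786
exp(-rT) = 0.98609754; exp(-qT) = 1.00000000
P = K * exp(-rT) * N(-d2) - S_0 * exp(-qT) * N(-d1)
N(-d1) = 0.49983558; N(-d2) = 0.61393422
P = 22.9800 * 0.98609754 * 0.61393422 - 21.7300 * 1.00000000 * 0.49983558 = 3.0506
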